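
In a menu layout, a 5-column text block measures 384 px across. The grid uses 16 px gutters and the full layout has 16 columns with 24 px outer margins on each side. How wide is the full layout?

Subtracting 4 gutters of 16 leaves 320 for 5 columns, so c = 64 px.
Layout = 2·24 + 16·64 + 15·16 = 48 + 1024 + 240 = 1312 px.

1312 px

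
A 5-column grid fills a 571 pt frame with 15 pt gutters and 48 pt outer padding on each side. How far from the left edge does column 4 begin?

Inside the margins: 571 − 96 = 475 pt.
5 columns + 4 gutters: 5c + 4·15 = 475.
5c = 475 − 60 = 415, so c = 83 pt.
Each column+gutter stride is 98 pt; 3 of them past the 48 pt margin is 48 + 294 = 342 pt.

342 pt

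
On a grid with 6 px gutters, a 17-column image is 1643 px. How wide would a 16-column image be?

17c + 16·6 = 1643 → 17c = 1547 → c = 91 px.
16 columns plus 15 gutters: 1456 + 90 = 1546 px.

1546 px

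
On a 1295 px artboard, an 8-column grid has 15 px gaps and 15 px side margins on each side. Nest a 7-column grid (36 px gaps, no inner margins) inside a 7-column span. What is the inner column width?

127 px

Take off 30 px of margins, leaving 1265 px.
Subtracting 7 gaps of 15 leaves 1160 for 8 columns, so c = 145 px.
7 columns plus 6 gaps: 1015 + 90 = 1105 px.
7d + 6·36 = 1105 → 7d = 889 → d = 127 px.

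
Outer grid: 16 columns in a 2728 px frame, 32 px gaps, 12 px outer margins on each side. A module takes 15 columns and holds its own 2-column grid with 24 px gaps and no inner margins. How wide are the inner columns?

Take off 24 px of margins, leaving 2704 px.
2704 − 15·32 = 2224; ÷16 gives c = 139 px.
15 columns plus 14 gaps: 2085 + 448 = 2533 px.
2533 − 1·24 = 2509; ÷2 gives d = 1254.5 px.

1254.5 px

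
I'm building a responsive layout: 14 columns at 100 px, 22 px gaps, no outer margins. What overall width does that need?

Layout = 14·100 + 13·22 = 1400 + 286 = 1686 px.

1686 px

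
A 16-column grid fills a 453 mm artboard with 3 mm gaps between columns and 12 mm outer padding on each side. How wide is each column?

Inside the margins: 453 − 24 = 429 mm.
16c + 15·3 = 429 → 16c = 384 → c = 24 mm.

24 mm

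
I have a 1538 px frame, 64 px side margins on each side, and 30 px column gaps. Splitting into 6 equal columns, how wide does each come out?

210 px

Inside the margins: 1538 − 128 = 1410 px.
6 columns + 5 column gaps: 6c + 5·30 = 1410.
6c = 1410 − 150 = 1260, so c = 210 px.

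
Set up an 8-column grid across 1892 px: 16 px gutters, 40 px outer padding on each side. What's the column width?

212.5 px

Take off 80 px of margins, leaving 1812 px.
Subtracting 7 gutters of 16 leaves 1700 for 8 columns, so c = 212.5 px.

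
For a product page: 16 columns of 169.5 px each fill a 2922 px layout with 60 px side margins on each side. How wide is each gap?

Content width = 2922 − 2·60 = 2802 px.
16 columns take 16·169.5 = 2712 px; remaining 90 splits into 15 gaps.
g = 90 / 15 = 6 px.

6 px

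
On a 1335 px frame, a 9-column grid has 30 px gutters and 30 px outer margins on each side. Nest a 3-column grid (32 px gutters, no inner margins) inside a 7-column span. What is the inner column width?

307 px

Subtract both margins: 1335 − 2·30 = 1275 px.
Subtracting 8 gutters of 30 leaves 1035 for 9 columns, so c = 115 px.
Span of 7: 7·115 + 6·30 = 805 + 180 = 985 px.
985 − 2·32 = 921; ÷3 gives d = 307 px.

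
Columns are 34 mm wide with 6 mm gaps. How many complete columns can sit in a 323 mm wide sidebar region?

8 columns: 8·34 + 7·6 = 314 mm ≤ 323.
9 columns: 354 mm > 323. So 8.

8 columns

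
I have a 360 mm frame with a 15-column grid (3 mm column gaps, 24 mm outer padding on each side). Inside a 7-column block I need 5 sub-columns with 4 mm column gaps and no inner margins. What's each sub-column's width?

Subtract both margins: 360 − 2·24 = 312 mm.
Subtracting 14 column gaps of 3 leaves 270 for 15 columns, so c = 18 mm.
7 columns plus 6 column gaps: 126 + 18 = 144 mm.
5 columns + 4 column gaps: 5d + 4·4 = 144.
5d = 144 − 16 = 128, so d = 25.6 mm.

25.6 mm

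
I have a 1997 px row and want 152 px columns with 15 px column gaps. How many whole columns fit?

k columns need k·152 + (k−1)·15 = k·167 − 15.
k·167 − 15 ≤ 1997 → k ≤ 2012 / 167 ≈ 12.05, so k = 12.

12 columns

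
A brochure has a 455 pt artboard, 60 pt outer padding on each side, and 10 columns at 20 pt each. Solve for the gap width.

Content width = 455 − 2·60 = 335 pt.
Columns use 200 pt, leaving 135 pt across 9 gaps = 15 pt each.

15 pt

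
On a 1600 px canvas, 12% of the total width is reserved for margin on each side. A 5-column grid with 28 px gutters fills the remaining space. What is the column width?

220.8 px

1600 × (1 − 2·12%) = 1600 × 76% = 1216 px for the columns.
5 columns + 4 gutters: 5c + 4·28 = 1216.
5c = 1216 − 112 = 1104, so c = 220.8 px.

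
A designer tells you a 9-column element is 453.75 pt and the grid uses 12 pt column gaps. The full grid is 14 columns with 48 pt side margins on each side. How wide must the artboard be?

808.5 pt

9 columns + 8 column gaps: 9c + 8·12 = 453.75.
9c = 453.75 − 96 = 357.75, so c = 39.75 pt.
Artboard = 2·48 + 14·39.75 + 13·12 = 96 + 556.5 + 156 = 808.5 pt.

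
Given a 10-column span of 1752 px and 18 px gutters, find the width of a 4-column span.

690 px

Subtracting 9 gutters of 18 leaves 1590 for 10 columns, so c = 159 px.
4-column span = 4·159 + 3·18 = 690 px.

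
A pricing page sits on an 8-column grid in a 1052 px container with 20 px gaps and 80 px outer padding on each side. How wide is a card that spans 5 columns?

550 px

Content width = 1052 − 2·80 = 892 px.
8c + 7·20 = 892 → 8c = 752 → c = 94 px.
5-column span = 5·94 + 4·20 = 550 px.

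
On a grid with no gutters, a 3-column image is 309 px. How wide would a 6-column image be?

618 px

With no gutters, each column is 309/3 = 103 px.
With no gutters, 6 columns span 6·103 = 618 px.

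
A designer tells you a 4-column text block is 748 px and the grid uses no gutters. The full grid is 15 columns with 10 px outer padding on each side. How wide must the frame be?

2825 px

748 / 4 = 187 px per column.
Summing: 20 + 2805 = 2825 px.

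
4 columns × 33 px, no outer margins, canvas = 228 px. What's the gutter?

4 columns take 4·33 = 132 px; remaining 96 splits into 3 gutters.
g = 96 / 3 = 32 px.

32 px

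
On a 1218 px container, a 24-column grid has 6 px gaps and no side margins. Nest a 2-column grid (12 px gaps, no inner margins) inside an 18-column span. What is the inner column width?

450 px

Subtracting 23 gaps of 6 leaves 1080 for 24 columns, so c = 45 px.
18 columns plus 17 gaps: 810 + 102 = 912 px.
2d + 1·12 = 912 → 2d = 900 → d = 450 px.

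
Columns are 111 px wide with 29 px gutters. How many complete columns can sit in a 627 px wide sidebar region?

4 columns

k columns need k·111 + (k−1)·29 = k·140 − 29.
k·140 − 29 ≤ 627 → k ≤ 656 / 140 ≈ 4.69, so k = 4.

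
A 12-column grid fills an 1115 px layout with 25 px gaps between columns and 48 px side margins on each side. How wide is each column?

Subtract both margins: 1115 − 2·48 = 1019 px.
1019 − 11·25 = 744; ÷12 gives c = 62 px.

62 px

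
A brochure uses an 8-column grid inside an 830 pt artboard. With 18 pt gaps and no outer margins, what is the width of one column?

88 pt

Subtracting 7 gaps of 18 leaves 704 for 8 columns, so c = 88 pt.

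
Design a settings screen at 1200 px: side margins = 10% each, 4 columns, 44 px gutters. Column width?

Margins: 10% × 1200 = 120 px each, so content = 1200 − 240 = 960 px.
4c + 3·44 = 960 → 4c = 828 → c = 207 px.

207 px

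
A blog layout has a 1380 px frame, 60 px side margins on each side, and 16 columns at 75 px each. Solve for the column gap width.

Subtract both margins: 1380 − 2·60 = 1260 px.
Columns use 1200 px, leaving 60 px across 15 column gaps = 4 px each.

4 px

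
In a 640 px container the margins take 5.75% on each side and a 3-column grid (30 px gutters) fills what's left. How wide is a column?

168.8 px

640 × (1 − 2·5.75%) = 640 × 88.5% = 566.4 px for the columns.
566.4 − 2·30 = 506.4; ÷3 gives c = 168.8 px.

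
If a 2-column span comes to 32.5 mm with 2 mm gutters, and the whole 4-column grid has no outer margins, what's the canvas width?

67 mm

Subtracting 1 gutter of 2 leaves 30.5 for 2 columns, so c = 15.25 mm.
Total width: 4·15.25 + 3·2 = 67 mm.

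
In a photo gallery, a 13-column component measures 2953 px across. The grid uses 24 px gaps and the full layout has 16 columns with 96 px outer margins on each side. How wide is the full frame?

3832 px

2953 − 12·24 = 2665; ÷13 gives c = 205 px.
Total width: 2·96 + 16·205 + 15·24 = 3832 px.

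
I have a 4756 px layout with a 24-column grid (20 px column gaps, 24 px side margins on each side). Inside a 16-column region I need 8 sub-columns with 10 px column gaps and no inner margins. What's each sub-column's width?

Take off 48 px of margins, leaving 4708 px.
24 columns + 23 column gaps: 24c + 23·20 = 4708.
24c = 4708 − 460 = 4248, so c = 177 px.
16-column span = 16·177 + 15·20 = 3132 px.
8 columns + 7 column gaps: 8d + 7·10 = 3132.
8d = 3132 − 70 = 3062, so d = 382.75 px.

382.75 px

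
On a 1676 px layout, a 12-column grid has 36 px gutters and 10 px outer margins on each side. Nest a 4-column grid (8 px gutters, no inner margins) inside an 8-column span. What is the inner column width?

267 px

Inside the margins: 1676 − 20 = 1656 px.
Subtracting 11 gutters of 36 leaves 1260 for 12 columns, so c = 105 px.
8-column span = 8·105 + 7·36 = 1092 px.
4 columns + 3 gutters: 4d + 3·8 = 1092.
4d = 1092 − 24 = 1068, so d = 267 px.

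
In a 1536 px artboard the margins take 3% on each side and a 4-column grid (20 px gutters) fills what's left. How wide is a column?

345.96 px

Each margin = 3% of 1536 = 46.08 px; content = 1536 − 2·46.08 = 1443.84 px.
1443.84 − 3·20 = 1383.84; ÷4 gives c = 345.96 px.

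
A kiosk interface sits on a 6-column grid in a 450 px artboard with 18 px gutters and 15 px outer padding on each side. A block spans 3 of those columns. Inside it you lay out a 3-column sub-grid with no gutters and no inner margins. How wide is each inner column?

67 px

Inside the margins: 450 − 30 = 420 px.
6c + 5·18 = 420 → 6c = 330 → c = 55 px.
Span of 3: 3·55 + 2·18 = 165 + 36 = 201 px.
3d = 201 → d = 67 px.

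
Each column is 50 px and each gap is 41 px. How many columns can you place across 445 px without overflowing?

Each extra column adds 50 + 41 = 91 px.
(445 + 41) / 91 = 5.34, so 5 columns fit.

5 columns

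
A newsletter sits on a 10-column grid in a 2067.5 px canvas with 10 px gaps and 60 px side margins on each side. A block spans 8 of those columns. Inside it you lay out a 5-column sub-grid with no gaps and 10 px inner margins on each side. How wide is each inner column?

307.2 px

Outer content = 2067.5 − 2·60 = 1947.5 px.
Subtracting 9 gaps of 10 leaves 1857.5 for 10 columns, so c = 185.75 px.
Span of 8: 8·185.75 + 7·10 = 1486 + 70 = 1556 px.
Inner content = 1556 − 2·10 = 1536 px.
With no gaps, each column is 1536/5 = 307.2 px.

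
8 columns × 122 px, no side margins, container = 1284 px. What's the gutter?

8·122 + 7g = 1284 → 7g = 308 → g = 44 px.

44 px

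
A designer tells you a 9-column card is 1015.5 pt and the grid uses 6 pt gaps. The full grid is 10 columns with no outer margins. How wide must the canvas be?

Subtracting 8 gaps of 6 leaves 967.5 for 9 columns, so c = 107.5 pt.
Total width: 10·107.5 + 9·6 = 1129 pt.

1129 pt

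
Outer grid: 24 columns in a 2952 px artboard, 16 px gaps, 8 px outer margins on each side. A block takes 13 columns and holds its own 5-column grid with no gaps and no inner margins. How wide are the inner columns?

316.6 px

Outer content = 2952 − 2·8 = 2936 px.
24 columns + 23 gaps: 24c + 23·16 = 2936.
24c = 2936 − 368 = 2568, so c = 107 px.
13-column span = 13·107 + 12·16 = 1583 px.
With no gaps, each column is 1583/5 = 316.6 px.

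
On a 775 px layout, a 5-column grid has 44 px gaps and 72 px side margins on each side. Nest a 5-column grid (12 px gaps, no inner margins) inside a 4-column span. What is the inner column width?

Outer content = 775 − 2·72 = 631 px.
631 − 4·44 = 455; ÷5 gives c = 91 px.
4-column span = 4·91 + 3·44 = 496 px.
5d + 4·12 = 496 → 5d = 448 → d = 89.6 px.

89.6 px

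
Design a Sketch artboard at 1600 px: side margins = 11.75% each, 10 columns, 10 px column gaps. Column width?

113.4 px

Each margin = 11.75% of 1600 = 188 px; content = 1600 − 2·188 = 1224 px.
Subtracting 9 column gaps of 10 leaves 1134 for 10 columns, so c = 113.4 px.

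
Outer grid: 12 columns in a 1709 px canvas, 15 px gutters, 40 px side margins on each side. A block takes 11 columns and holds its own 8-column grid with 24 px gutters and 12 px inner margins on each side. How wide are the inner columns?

Inside the margins: 1709 − 80 = 1629 px.
12c + 11·15 = 1629 → 12c = 1464 → c = 122 px.
11-column span = 11·122 + 10·15 = 1492 px.
Inner content = 1492 − 2·12 = 1468 px.
1468 − 7·24 = 1300; ÷8 gives d = 162.5 px.

162.5 px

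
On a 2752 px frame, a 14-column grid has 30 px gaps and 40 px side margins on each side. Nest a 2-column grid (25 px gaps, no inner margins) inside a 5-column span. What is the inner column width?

455 px

Inside the margins: 2752 − 80 = 2672 px.
Subtracting 13 gaps of 30 leaves 2282 for 14 columns, so c = 163 px.
Span of 5: 5·163 + 4·30 = 815 + 120 = 935 px.
Subtracting 1 gap of 25 leaves 910 for 2 columns, so d = 455 px.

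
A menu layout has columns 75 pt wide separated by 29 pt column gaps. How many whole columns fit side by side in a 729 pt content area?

Each extra column adds 75 + 29 = 104 pt.
(729 + 29) / 104 = 7.29, so 7 columns fit.

7 columns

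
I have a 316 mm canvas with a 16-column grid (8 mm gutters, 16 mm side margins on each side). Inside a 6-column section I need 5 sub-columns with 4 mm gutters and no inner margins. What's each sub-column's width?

17.1 mm

Inside the margins: 316 − 32 = 284 mm.
284 − 15·8 = 164; ÷16 gives c = 10.25 mm.
6 columns plus 5 gutters: 61.5 + 40 = 101.5 mm.
5 columns + 4 gutters: 5d + 4·4 = 101.5.
5d = 101.5 − 16 = 85.5, so d = 17.1 mm.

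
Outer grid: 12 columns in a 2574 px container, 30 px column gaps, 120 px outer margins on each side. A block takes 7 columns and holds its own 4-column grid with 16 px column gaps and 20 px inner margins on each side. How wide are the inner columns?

315.25 px

Subtract both margins: 2574 − 2·120 = 2334 px.
Subtracting 11 column gaps of 30 leaves 2004 for 12 columns, so c = 167 px.
7-column span = 7·167 + 6·30 = 1349 px.
Inner content = 1349 − 2·20 = 1309 px.
Subtracting 3 column gaps of 16 leaves 1261 for 4 columns, so d = 315.25 px.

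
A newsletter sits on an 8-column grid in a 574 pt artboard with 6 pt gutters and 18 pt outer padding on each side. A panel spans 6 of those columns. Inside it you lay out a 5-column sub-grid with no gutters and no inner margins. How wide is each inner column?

Take off 36 pt of margins, leaving 538 pt.
8c + 7·6 = 538 → 8c = 496 → c = 62 pt.
6-column span = 6·62 + 5·6 = 402 pt.
With no gutters, each column is 402/5 = 80.4 pt.

80.4 pt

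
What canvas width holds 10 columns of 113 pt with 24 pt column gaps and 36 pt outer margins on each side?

1418 pt

Adding margins, columns and gutters: 72 + 1130 + 216 = 1418 pt.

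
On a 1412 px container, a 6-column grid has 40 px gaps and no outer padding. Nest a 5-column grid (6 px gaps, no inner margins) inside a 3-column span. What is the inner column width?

132.4 px

6 columns + 5 gaps: 6c + 5·40 = 1412.
6c = 1412 − 200 = 1212, so c = 202 px.
3-column span = 3·202 + 2·40 = 686 px.
5d + 4·6 = 686 → 5d = 662 → d = 132.4 px.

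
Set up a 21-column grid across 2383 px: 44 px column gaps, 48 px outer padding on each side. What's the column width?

Subtract both margins: 2383 − 2·48 = 2287 px.
21 columns + 20 column gaps: 21c + 20·44 = 2287.
21c = 2287 − 880 = 1407, so c = 67 px.

67 px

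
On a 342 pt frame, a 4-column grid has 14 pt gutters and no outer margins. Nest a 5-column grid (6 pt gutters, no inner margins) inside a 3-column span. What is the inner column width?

45.8 pt

Subtracting 3 gutters of 14 leaves 300 for 4 columns, so c = 75 pt.
3 columns plus 2 gutters: 225 + 28 = 253 pt.
253 − 4·6 = 229; ÷5 gives d = 45.8 pt.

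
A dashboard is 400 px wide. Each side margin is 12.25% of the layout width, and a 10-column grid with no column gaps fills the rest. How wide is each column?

30.2 px

400 × (1 − 2·12.25%) = 400 × 75.5% = 302 px for the columns.
10c = 302 → c = 30.2 px.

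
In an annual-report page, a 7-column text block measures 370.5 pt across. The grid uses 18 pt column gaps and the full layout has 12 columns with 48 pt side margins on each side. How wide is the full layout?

744 pt

7 columns + 6 column gaps: 7c + 6·18 = 370.5.
7c = 370.5 − 108 = 262.5, so c = 37.5 pt.
Adding margins, columns and gutters: 96 + 450 + 198 = 744 pt.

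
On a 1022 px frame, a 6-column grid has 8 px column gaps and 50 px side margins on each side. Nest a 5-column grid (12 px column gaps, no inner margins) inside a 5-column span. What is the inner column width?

143.8 px

Take off 100 px of margins, leaving 922 px.
922 − 5·8 = 882; ÷6 gives c = 147 px.
Span of 5: 5·147 + 4·8 = 735 + 32 = 767 px.
5d + 4·12 = 767 → 5d = 719 → d = 143.8 px.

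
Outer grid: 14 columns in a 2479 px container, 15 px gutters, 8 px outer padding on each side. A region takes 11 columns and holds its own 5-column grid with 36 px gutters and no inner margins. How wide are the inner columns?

357.6 px

Take off 16 px of margins, leaving 2463 px.
14 columns + 13 gutters: 14c + 13·15 = 2463.
14c = 2463 − 195 = 2268, so c = 162 px.
11 columns plus 10 gutters: 1782 + 150 = 1932 px.
5 columns + 4 gutters: 5d + 4·36 = 1932.
5d = 1932 − 144 = 1788, so d = 357.6 px.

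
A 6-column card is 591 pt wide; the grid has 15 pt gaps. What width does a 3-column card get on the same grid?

Subtracting 5 gaps of 15 leaves 516 for 6 columns, so c = 86 pt.
3 columns plus 2 gaps: 258 + 30 = 288 pt.

288 pt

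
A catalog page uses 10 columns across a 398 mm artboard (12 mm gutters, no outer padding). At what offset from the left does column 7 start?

246 mm

10c + 9·12 = 398 → 10c = 290 → c = 29 mm.
No margin, so column 7 starts at 6·(column + gutter) = 6·41 = 246 mm.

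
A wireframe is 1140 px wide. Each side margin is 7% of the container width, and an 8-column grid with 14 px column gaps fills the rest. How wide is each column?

110.3 px

1140 × (1 − 2·7%) = 1140 × 86% = 980.4 px for the columns.
Subtracting 7 column gaps of 14 leaves 882.4 for 8 columns, so c = 110.3 px.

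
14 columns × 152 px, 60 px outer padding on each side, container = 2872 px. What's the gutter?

48 px

Inside the margins: 2872 − 120 = 2752 px.
14 columns take 14·152 = 2128 px; remaining 624 splits into 13 gutters.
g = 624 / 13 = 48 px.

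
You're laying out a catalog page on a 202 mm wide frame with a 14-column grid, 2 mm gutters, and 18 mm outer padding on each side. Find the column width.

Content width = 202 − 2·18 = 166 mm.
14c + 13·2 = 166 → 14c = 140 → c = 10 mm.

10 mm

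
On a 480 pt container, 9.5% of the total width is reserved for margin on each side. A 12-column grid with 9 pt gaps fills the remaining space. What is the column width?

480 × (1 − 2·9.5%) = 480 × 81% = 388.8 pt for the columns.
12 columns + 11 gaps: 12c + 11·9 = 388.8.
12c = 388.8 − 99 = 289.8, so c = 24.15 pt.

24.15 pt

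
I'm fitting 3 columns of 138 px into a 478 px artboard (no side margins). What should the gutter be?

3·138 + 2g = 478 → 2g = 64 → g = 32 px.

32 px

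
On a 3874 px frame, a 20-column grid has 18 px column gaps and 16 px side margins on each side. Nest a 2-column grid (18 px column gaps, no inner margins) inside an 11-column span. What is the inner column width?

1043.5 px

Inside the margins: 3874 − 32 = 3842 px.
20c + 19·18 = 3842 → 20c = 3500 → c = 175 px.
11 columns plus 10 column gaps: 1925 + 180 = 2105 px.
Subtracting 1 column gap of 18 leaves 2087 for 2 columns, so d = 1043.5 px.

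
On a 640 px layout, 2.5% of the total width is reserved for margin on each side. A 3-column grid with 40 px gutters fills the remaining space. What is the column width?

Margins: 2.5% × 640 = 16 px each, so content = 640 − 32 = 608 px.
608 − 2·40 = 528; ÷3 gives c = 176 px.

176 px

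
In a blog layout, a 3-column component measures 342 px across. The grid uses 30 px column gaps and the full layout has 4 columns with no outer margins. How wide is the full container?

466 px

Subtracting 2 column gaps of 30 leaves 282 for 3 columns, so c = 94 px.
Container = 4·94 + 3·30 = 376 + 90 = 466 px.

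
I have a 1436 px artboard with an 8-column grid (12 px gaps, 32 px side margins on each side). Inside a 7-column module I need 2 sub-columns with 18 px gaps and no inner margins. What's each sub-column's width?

Inside the margins: 1436 − 64 = 1372 px.
1372 − 7·12 = 1288; ÷8 gives c = 161 px.
7-column span = 7·161 + 6·12 = 1199 px.
2d + 1·18 = 1199 → 2d = 1181 → d = 590.5 px.

590.5 px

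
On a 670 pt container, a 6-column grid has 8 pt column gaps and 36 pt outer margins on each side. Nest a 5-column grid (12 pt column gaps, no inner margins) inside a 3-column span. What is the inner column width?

49.4 pt

Inside the margins: 670 − 72 = 598 pt.
6 columns + 5 column gaps: 6c + 5·8 = 598.
6c = 598 − 40 = 558, so c = 93 pt.
3 columns plus 2 column gaps: 279 + 16 = 295 pt.
Subtracting 4 column gaps of 12 leaves 247 for 5 columns, so d = 49.4 pt.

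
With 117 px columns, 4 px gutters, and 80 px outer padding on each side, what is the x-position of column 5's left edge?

564 px

Column 5 starts at margin + 4·(column + gutter) = 80 + 4·121 = 564 px.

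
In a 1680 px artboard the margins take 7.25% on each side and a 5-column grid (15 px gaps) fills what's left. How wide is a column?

1680 × (1 − 2·7.25%) = 1680 × 85.5% = 1436.4 px for the columns.
5 columns + 4 gaps: 5c + 4·15 = 1436.4.
5c = 1436.4 − 60 = 1376.4, so c = 275.28 px.

275.28 px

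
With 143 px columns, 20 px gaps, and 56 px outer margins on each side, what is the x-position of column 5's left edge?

Each column+gutter stride is 163 px; 4 of them past the 56 px margin is 56 + 652 = 708 px.

708 px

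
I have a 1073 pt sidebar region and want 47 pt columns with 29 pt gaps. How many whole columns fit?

Each extra column adds 47 + 29 = 76 pt.
(1073 + 29) / 76 = 14.50, so 14 columns fit.

14 columns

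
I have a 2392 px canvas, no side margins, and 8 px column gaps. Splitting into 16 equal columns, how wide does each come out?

16 columns + 15 column gaps: 16c + 15·8 = 2392.
16c = 2392 − 120 = 2272, so c = 142 px.

142 px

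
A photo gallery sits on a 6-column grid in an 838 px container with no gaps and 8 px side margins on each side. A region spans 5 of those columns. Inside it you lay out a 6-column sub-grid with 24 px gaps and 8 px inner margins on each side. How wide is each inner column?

Inside the margins: 838 − 16 = 822 px.
With no gaps, each column is 822/6 = 137 px.
5-column span = 5·137 = 685 px.
Inner content = 685 − 2·8 = 669 px.
6 columns + 5 gaps: 6d + 5·24 = 669.
6d = 669 − 120 = 549, so d = 91.5 px.

91.5 px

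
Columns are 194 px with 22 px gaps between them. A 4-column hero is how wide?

842 px

4 columns plus 3 gaps: 776 + 66 = 842 px.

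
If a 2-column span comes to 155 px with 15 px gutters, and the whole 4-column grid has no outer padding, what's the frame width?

155 − 1·15 = 140; ÷2 gives c = 70 px.
Summing: 280 + 45 = 325 px.

325 px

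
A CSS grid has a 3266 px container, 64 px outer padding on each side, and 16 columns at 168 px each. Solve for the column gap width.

30 px

Content width = 3266 − 2·64 = 3138 px.
Columns use 2688 px, leaving 450 px across 15 column gaps = 30 px each.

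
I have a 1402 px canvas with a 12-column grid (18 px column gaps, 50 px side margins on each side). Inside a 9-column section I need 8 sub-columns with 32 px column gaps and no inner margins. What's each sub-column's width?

93.5 px

Subtract both margins: 1402 − 2·50 = 1302 px.
12c + 11·18 = 1302 → 12c = 1104 → c = 92 px.
9 columns plus 8 column gaps: 828 + 144 = 972 px.
8 columns + 7 column gaps: 8d + 7·32 = 972.
8d = 972 − 224 = 748, so d = 93.5 px.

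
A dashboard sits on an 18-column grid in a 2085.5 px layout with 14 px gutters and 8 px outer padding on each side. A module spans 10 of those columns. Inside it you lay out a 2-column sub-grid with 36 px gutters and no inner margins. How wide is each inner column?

553.75 px

Subtract both margins: 2085.5 − 2·8 = 2069.5 px.
18c + 17·14 = 2069.5 → 18c = 1831.5 → c = 101.75 px.
10-column span = 10·101.75 + 9·14 = 1143.5 px.
1143.5 − 1·36 = 1107.5; ÷2 gives d = 553.75 px.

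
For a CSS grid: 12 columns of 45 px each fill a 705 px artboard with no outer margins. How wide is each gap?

15 px

12·45 + 11g = 705 → 11g = 165 → g = 15 px.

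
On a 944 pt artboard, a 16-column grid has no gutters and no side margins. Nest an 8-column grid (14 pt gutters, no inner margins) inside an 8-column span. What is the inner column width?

46.75 pt

With no gutters, each column is 944/16 = 59 pt.
With no gutters, 8 columns span 8·59 = 472 pt.
8d + 7·14 = 472 → 8d = 374 → d = 46.75 pt.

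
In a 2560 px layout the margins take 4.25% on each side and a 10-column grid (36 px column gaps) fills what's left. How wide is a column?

201.84 px

2560 × (1 − 2·4.25%) = 2560 × 91.5% = 2342.4 px for the columns.
2342.4 − 9·36 = 2018.4; ÷10 gives c = 201.84 px.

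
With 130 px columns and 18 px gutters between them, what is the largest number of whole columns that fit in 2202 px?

k columns need k·130 + (k−1)·18 = k·148 − 18.
k·148 − 18 ≤ 2202 → k ≤ 2220 / 148 ≈ 15.00, so k = 15.

15 columns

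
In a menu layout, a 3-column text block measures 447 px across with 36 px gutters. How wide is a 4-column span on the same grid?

3c + 2·36 = 447 → 3c = 375 → c = 125 px.
Span of 4: 4·125 + 3·36 = 500 + 108 = 608 px.

608 px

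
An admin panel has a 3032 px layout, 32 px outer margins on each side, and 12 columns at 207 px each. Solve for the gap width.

44 px

Subtract both margins: 3032 − 2·32 = 2968 px.
12 columns take 12·207 = 2484 px; remaining 484 splits into 11 gaps.
g = 484 / 11 = 44 px.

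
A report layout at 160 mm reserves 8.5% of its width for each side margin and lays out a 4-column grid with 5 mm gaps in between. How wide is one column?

29.45 mm

Margins: 8.5% × 160 = 13.6 mm each, so content = 160 − 27.2 = 132.8 mm.
4c + 3·5 = 132.8 → 4c = 117.8 → c = 29.45 mm.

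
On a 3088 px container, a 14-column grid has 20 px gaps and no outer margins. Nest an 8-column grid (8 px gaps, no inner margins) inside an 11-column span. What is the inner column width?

295.75 px

3088 − 13·20 = 2828; ÷14 gives c = 202 px.
11-column span = 11·202 + 10·20 = 2422 px.
Subtracting 7 gaps of 8 leaves 2366 for 8 columns, so d = 295.75 px.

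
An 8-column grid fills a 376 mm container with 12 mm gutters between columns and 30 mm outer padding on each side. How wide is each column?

Subtract both margins: 376 − 2·30 = 316 mm.
8c + 7·12 = 316 → 8c = 232 → c = 29 mm.

29 mm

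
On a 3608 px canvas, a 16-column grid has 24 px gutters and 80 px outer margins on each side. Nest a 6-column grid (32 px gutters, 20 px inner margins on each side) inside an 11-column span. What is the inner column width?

Take off 160 px of margins, leaving 3448 px.
16 columns + 15 gutters: 16c + 15·24 = 3448.
16c = 3448 − 360 = 3088, so c = 193 px.
11-column span = 11·193 + 10·24 = 2363 px.
Inner content = 2363 − 2·20 = 2323 px.
Subtracting 5 gutters of 32 leaves 2163 for 6 columns, so d = 360.5 px.

360.5 px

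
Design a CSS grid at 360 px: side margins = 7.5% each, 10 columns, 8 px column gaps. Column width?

23.4 px

360 × (1 − 2·7.5%) = 360 × 85% = 306 px for the columns.
10c + 9·8 = 306 → 10c = 234 → c = 23.4 px.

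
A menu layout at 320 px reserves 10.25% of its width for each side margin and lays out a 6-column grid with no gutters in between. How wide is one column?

Margins: 10.25% × 320 = 32.8 px each, so content = 320 − 65.6 = 254.4 px.
254.4 / 6 = 42.4 px per column.

42.4 px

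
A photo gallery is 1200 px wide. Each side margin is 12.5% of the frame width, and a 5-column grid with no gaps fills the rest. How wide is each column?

1200 × (1 − 2·12.5%) = 1200 × 75% = 900 px for the columns.
With no gaps, each column is 900/5 = 180 px.

180 px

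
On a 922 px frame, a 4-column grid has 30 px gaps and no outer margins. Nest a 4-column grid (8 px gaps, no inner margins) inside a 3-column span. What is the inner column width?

165 px

922 − 3·30 = 832; ÷4 gives c = 208 px.
Span of 3: 3·208 + 2·30 = 624 + 60 = 684 px.
4 columns + 3 gaps: 4d + 3·8 = 684.
4d = 684 − 24 = 660, so d = 165 px.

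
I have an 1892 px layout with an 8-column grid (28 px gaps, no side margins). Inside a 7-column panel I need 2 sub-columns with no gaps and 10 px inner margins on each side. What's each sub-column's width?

816 px

8 columns + 7 gaps: 8c + 7·28 = 1892.
8c = 1892 − 196 = 1696, so c = 212 px.
Span of 7: 7·212 + 6·28 = 1484 + 168 = 1652 px.
Inner content = 1652 − 2·10 = 1632 px.
With no gaps, each column is 1632/2 = 816 px.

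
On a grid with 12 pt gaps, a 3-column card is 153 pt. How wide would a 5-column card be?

3 columns + 2 gaps: 3c + 2·12 = 153.
3c = 153 − 24 = 129, so c = 43 pt.
Span of 5: 5·43 + 4·12 = 215 + 48 = 263 pt.

263 pt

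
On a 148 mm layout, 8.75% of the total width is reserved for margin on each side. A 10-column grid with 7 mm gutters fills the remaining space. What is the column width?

5.91 mm

Each margin = 8.75% of 148 = 12.95 mm; content = 148 − 2·12.95 = 122.1 mm.
Subtracting 9 gutters of 7 leaves 59.1 for 10 columns, so c = 5.91 mm.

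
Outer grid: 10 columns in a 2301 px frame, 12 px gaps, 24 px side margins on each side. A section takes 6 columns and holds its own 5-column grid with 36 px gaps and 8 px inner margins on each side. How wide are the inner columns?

Subtract both margins: 2301 − 2·24 = 2253 px.
2253 − 9·12 = 2145; ÷10 gives c = 214.5 px.
Span of 6: 6·214.5 + 5·12 = 1287 + 60 = 1347 px.
Inner content = 1347 − 2·8 = 1331 px.
1331 − 4·36 = 1187; ÷5 gives d = 237.4 px.

237.4 px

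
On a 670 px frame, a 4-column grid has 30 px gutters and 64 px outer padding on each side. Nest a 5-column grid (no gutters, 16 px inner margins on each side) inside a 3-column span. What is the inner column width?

Take off 128 px of margins, leaving 542 px.
542 − 3·30 = 452; ÷4 gives c = 113 px.
Span of 3: 3·113 + 2·30 = 339 + 60 = 399 px.
Inner content = 399 − 2·16 = 367 px.
5d = 367 → d = 73.4 px.

73.4 px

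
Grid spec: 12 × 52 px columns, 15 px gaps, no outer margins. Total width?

Summing: 624 + 165 = 789 px.

789 px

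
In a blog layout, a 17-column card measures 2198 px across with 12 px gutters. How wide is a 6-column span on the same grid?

768 px

2198 − 16·12 = 2006; ÷17 gives c = 118 px.
6-column span = 6·118 + 5·12 = 768 px.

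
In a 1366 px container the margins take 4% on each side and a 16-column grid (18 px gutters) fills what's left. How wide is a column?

Margins: 4% × 1366 = 54.64 px each, so content = 1366 − 109.28 = 1256.72 px.
16 columns + 15 gutters: 16c + 15·18 = 1256.72.
16c = 1256.72 − 270 = 986.72, so c = 61.67 px.

61.67 px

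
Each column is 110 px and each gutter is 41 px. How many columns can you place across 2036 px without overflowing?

13 columns

13 columns: 13·110 + 12·41 = 1922 px ≤ 2036.
14 columns: 2073 px > 2036. So 13.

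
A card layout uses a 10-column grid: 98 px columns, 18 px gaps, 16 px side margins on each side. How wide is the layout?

Total width: 2·16 + 10·98 + 9·18 = 1174 px.

1174 px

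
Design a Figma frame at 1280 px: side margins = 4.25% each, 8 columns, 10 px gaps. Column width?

137.65 px

Margins: 4.25% × 1280 = 54.4 px each, so content = 1280 − 108.8 = 1171.2 px.
1171.2 − 7·10 = 1101.2; ÷8 gives c = 137.65 px.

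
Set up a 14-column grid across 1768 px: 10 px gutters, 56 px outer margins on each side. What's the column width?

Content width = 1768 − 2·56 = 1656 px.
Subtracting 13 gutters of 10 leaves 1526 for 14 columns, so c = 109 px.

109 px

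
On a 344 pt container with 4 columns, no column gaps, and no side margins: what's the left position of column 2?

344 / 4 = 86 pt per column.
Each column+gutter stride is 86 pt; with no margin, 1 of them is 86 pt.

86 pt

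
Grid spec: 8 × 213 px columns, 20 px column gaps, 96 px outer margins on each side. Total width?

Total width: 2·96 + 8·213 + 7·20 = 2036 px.

2036 px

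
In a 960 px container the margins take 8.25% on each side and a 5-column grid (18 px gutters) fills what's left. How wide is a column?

960 × (1 − 2·8.25%) = 960 × 83.5% = 801.6 px for the columns.
Subtracting 4 gutters of 18 leaves 729.6 for 5 columns, so c = 145.92 px.

145.92 px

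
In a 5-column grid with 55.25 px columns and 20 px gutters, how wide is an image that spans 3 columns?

205.75 px

Span of 3: 3·55.25 + 2·20 = 165.75 + 40 = 205.75 px.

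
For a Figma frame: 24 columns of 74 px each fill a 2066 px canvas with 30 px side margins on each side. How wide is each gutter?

Content width = 2066 − 2·30 = 2006 px.
Columns use 1776 px, leaving 230 px across 23 gutters = 10 px each.

10 px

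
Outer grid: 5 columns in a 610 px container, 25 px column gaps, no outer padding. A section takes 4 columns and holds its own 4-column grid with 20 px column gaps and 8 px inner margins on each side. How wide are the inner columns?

101.75 px

Subtracting 4 column gaps of 25 leaves 510 for 5 columns, so c = 102 px.
Span of 4: 4·102 + 3·25 = 408 + 75 = 483 px.
Inner content = 483 − 2·8 = 467 px.
Subtracting 3 column gaps of 20 leaves 407 for 4 columns, so d = 101.75 px.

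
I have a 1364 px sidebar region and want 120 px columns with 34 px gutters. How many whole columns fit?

9 columns

Each extra column adds 120 + 34 = 154 px.
(1364 + 34) / 154 = 9.08, so 9 columns fit.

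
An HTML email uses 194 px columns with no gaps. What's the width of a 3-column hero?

With no gaps, 3 columns span 3·194 = 582 px.

582 px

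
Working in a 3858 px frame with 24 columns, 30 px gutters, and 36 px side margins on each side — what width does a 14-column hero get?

Take off 72 px of margins, leaving 3786 px.
Subtracting 23 gutters of 30 leaves 3096 for 24 columns, so c = 129 px.
14 columns plus 13 gutters: 1806 + 390 = 2196 px.

2196 px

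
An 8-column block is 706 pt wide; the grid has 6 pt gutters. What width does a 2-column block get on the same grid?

8 columns + 7 gutters: 8c + 7·6 = 706.
8c = 706 − 42 = 664, so c = 83 pt.
Span of 2: 2·83 + 1·6 = 166 + 6 = 172 pt.

172 pt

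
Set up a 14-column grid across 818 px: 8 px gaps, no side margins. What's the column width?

51 px

14 columns + 13 gaps: 14c + 13·8 = 818.
14c = 818 − 104 = 714, so c = 51 px.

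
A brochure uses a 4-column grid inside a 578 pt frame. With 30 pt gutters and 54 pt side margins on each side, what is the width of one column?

Inside the margins: 578 − 108 = 470 pt.
4c + 3·30 = 470 → 4c = 380 → c = 95 pt.

95 pt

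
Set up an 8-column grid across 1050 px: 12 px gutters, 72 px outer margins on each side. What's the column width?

Content width = 1050 − 2·72 = 906 px.
Subtracting 7 gutters of 12 leaves 822 for 8 columns, so c = 102.75 px.

102.75 px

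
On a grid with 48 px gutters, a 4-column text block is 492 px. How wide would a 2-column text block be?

222 px

492 − 3·48 = 348; ÷4 gives c = 87 px.
Span of 2: 2·87 + 1·48 = 174 + 48 = 222 px.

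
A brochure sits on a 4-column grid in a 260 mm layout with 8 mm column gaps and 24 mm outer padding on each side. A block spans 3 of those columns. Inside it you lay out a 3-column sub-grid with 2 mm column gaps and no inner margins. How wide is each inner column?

51 mm

Inside the margins: 260 − 48 = 212 mm.
Subtracting 3 column gaps of 8 leaves 188 for 4 columns, so c = 47 mm.
3-column span = 3·47 + 2·8 = 157 mm.
Subtracting 2 column gaps of 2 leaves 153 for 3 columns, so d = 51 mm.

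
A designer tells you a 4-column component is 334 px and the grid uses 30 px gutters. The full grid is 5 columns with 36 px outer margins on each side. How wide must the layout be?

334 − 3·30 = 244; ÷4 gives c = 61 px.
Total width: 2·36 + 5·61 + 4·30 = 497 px.

497 px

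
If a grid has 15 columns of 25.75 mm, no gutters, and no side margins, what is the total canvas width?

Canvas = 15·25.75 = 386.25 = 386.25 mm.

386.25 mm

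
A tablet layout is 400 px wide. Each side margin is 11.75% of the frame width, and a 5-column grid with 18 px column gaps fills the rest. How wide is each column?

400 × (1 − 2·11.75%) = 400 × 76.5% = 306 px for the columns.
306 − 4·18 = 234; ÷5 gives c = 46.8 px.

46.8 px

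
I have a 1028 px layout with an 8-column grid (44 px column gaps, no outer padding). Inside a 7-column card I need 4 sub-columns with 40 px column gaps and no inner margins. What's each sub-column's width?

193.5 px

Subtracting 7 column gaps of 44 leaves 720 for 8 columns, so c = 90 px.
Span of 7: 7·90 + 6·44 = 630 + 264 = 894 px.
4d + 3·40 = 894 → 4d = 774 → d = 193.5 px.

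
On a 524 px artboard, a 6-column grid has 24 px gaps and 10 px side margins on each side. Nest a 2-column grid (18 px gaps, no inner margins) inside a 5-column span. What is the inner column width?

Inside the margins: 524 − 20 = 504 px.
6c + 5·24 = 504 → 6c = 384 → c = 64 px.
Span of 5: 5·64 + 4·24 = 320 + 96 = 416 px.
416 − 1·18 = 398; ÷2 gives d = 199 px.

199 px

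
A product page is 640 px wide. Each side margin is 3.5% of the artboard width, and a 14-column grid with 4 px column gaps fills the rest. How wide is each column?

640 × (1 − 2·3.5%) = 640 × 93% = 595.2 px for the columns.
Subtracting 13 column gaps of 4 leaves 543.2 for 14 columns, so c = 38.8 px.

38.8 px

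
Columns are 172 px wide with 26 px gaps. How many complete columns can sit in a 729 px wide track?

k columns need k·172 + (k−1)·26 = k·198 − 26.
k·198 − 26 ≤ 729 → k ≤ 755 / 198 ≈ 3.81, so k = 3.

3 columns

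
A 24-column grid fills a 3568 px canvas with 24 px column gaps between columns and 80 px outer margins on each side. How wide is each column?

Content width = 3568 − 2·80 = 3408 px.
3408 − 23·24 = 2856; ÷24 gives c = 119 px.

119 px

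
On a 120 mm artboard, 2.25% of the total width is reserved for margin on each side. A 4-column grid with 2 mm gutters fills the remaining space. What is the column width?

27.15 mm

120 × (1 − 2·2.25%) = 120 × 95.5% = 114.6 mm for the columns.
114.6 − 3·2 = 108.6; ÷4 gives c = 27.15 mm.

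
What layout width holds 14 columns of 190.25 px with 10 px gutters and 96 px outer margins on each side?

2985.5 px

Layout = 2·96 + 14·190.25 + 13·10 = 192 + 2663.5 + 130 = 2985.5 px.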